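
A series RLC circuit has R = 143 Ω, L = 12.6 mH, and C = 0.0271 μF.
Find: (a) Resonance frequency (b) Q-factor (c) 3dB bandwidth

Step 1 — Resonance condition Im(Z)=0 gives ω₀ = 1/√(LC).
Step 2 — ω₀ = 1/√(0.0126·2.71e-08) = 5.412e+04 rad/s.
Step 3 — f₀ = ω₀/(2π) = 8613 Hz.
Step 4 — Series Q: Q = ω₀L/R = 5.412e+04·0.0126/143 = 4.768.
Step 5 — 3dB bandwidth: Δω = ω₀/Q = 1.135e+04 rad/s; BW = Δω/(2π) = 1806 Hz.

(a) f₀ = 8613 Hz  (b) Q = 4.768  (c) BW = 1806 Hz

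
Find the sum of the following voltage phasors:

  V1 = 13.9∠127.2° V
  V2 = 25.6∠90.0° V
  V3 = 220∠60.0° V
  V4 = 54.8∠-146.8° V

Step 1 — Convert each phasor to rectangular form:
  V1 = 13.9·(cos(127.2°) + j·sin(127.2°)) = -8.404 + j11.07 V
  V2 = 25.6·(cos(90.0°) + j·sin(90.0°)) = 0 + j25.6 V
  V3 = 220·(cos(60.0°) + j·sin(60.0°)) = 110 + j190.5 V
  V4 = 54.8·(cos(-146.8°) + j·sin(-146.8°)) = -45.85 - j30.01 V
Step 2 — Sum components: V_total = 55.74 + j197.2 V.
Step 3 — Convert to polar: |V_total| = 204.9 V, ∠V_total = 74.2°.

V_total = 204.9∠74.2° V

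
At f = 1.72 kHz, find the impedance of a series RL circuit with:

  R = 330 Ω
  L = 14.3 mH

Step 1 — Angular frequency: ω = 2π·f = 2π·1720 = 1.081e+04 rad/s.
Step 2 — Component impedances:
  R: Z = R = 330 Ω
  L: Z = jωL = j·1.081e+04·0.0143 = 0 + j154.5 Ω
Step 3 — Series combination: Z_total = R + L = 330 + j154.5 Ω = 364.4∠25.1° Ω.

Z = 330 + j154.5 Ω = 364.4∠25.1° Ω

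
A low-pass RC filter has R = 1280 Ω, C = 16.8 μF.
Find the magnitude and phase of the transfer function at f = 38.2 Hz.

Step 1 — Angular frequency: ω = 2π·38.2 = 240 rad/s.
Step 2 — Transfer function: H(jω) = 1/(1 + jωRC).
Step 3 — Denominator: 1 + jωRC = 1 + j·240·1280·1.68e-05 = 1 + j5.161.
Step 4 — H = 0.03618 - j0.1867.
Step 5 — Magnitude: |H| = 0.1902 (-14.4 dB); phase: φ = -79.0°.

|H| = 0.1902 (-14.4 dB), φ = -79.0°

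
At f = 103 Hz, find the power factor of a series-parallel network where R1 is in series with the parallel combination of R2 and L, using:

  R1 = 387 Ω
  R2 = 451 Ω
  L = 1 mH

Step 1 — Angular frequency: ω = 2π·f = 2π·103 = 647.2 rad/s.
Step 2 — Component impedances:
  R1: Z = R = 387 Ω
  R2: Z = R = 451 Ω
  L: Z = jωL = j·647.2·0.001 = 0 + j0.6472 Ω
Step 3 — Parallel branch: R2 || L = 1/(1/R2 + 1/L) = 0.0009287 + j0.6472 Ω.
Step 4 — Series with R1: Z_total = R1 + (R2 || L) = 387 + j0.6472 Ω = 387∠0.1° Ω.
Step 5 — Power factor: PF = cos(φ) = Re(Z)/|Z| = 387/387 = 1.
Step 6 — Type: Im(Z) = 0.6472 ⇒ lagging (phase φ = 0.1°).

PF = 1 (lagging, φ = 0.1°)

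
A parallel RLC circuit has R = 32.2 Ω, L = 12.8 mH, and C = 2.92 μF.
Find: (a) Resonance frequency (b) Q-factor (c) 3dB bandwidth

Step 1 — Resonance: ω₀ = 1/√(LC) = 1/√(0.0128·2.92e-06) = 5173 rad/s.
Step 2 — f₀ = ω₀/(2π) = 823.2 Hz.
Step 3 — Parallel Q: Q = R/(ω₀L) = 32.2/(5173·0.0128) = 0.4863.
Step 4 — Bandwidth: Δω = ω₀/Q = 1.064e+04 rad/s; BW = Δω/(2π) = 1693 Hz.

(a) f₀ = 823.2 Hz  (b) Q = 0.4863  (c) BW = 1693 Hz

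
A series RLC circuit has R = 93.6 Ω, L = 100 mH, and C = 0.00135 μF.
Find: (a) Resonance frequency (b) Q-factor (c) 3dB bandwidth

Step 1 — Resonance condition Im(Z)=0 gives ω₀ = 1/√(LC).
Step 2 — ω₀ = 1/√(0.1·1.35e-09) = 8.607e+04 rad/s.
Step 3 — f₀ = ω₀/(2π) = 1.37e+04 Hz.
Step 4 — Series Q: Q = ω₀L/R = 8.607e+04·0.1/93.6 = 91.95.
Step 5 — 3dB bandwidth: Δω = ω₀/Q = 936 rad/s; BW = Δω/(2π) = 149 Hz.

(a) f₀ = 1.37e+04 Hz  (b) Q = 91.95  (c) BW = 149 Hz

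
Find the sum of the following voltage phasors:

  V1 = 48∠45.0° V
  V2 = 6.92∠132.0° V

Step 1 — Convert each phasor to rectangular form:
  V1 = 48·(cos(45.0°) + j·sin(45.0°)) = 33.94 + j33.94 V
  V2 = 6.92·(cos(132.0°) + j·sin(132.0°)) = -4.63 + j5.143 V
Step 2 — Sum components: V_total = 29.31 + j39.08 V.
Step 3 — Convert to polar: |V_total| = 48.85 V, ∠V_total = 53.1°.

V_total = 48.85∠53.1° V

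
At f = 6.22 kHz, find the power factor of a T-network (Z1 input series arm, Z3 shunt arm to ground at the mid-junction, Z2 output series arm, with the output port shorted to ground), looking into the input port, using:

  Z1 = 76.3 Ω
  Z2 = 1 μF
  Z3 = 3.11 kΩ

Step 1 — Angular frequency: ω = 2π·f = 2π·6220 = 3.908e+04 rad/s.
Step 2 — Component impedances:
  Z1: Z = R = 76.3 Ω
  Z2: Z = 1/(jωC) = -j/(ω·C) = 0 - j25.59 Ω
  Z3: Z = R = 3110 Ω
Step 3 — With the output port shorted to ground, the output series arm Z2 runs from the junction to ground; the shunt arm Z3 also runs from the junction to ground. They appear in parallel: Z3 || Z2 = 0.2105 - j25.59 Ω.
Step 4 — Series with input arm Z1: Z_in = Z1 + (Z3 || Z2) = 76.51 - j25.59 Ω = 80.68∠-18.5° Ω.
Step 5 — Power factor: PF = cos(φ) = Re(Z)/|Z| = 76.511/80.675 = 0.9484.
Step 6 — Type: Im(Z) = -25.59 ⇒ leading (phase φ = -18.5°).

PF = 0.9484 (leading, φ = -18.5°)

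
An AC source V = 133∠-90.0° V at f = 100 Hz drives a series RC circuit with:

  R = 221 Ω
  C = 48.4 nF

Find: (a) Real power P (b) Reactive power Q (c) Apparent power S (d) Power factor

Step 1 — Angular frequency: ω = 2π·f = 2π·100 = 628.3 rad/s.
Step 2 — Component impedances:
  R: Z = R = 221 Ω
  C: Z = 1/(jωC) = -j/(ω·C) = 0 - j3.288e+04 Ω
Step 3 — Series combination: Z_total = R + C = 221 - j3.288e+04 Ω = 3.288e+04∠-89.6° Ω.
Step 4 — Source phasor: V = 133∠-90.0° V = 0 - j133 V.
Step 5 — Current: I = V / Z = 0.004044 - j2.718e-05 A = 0.004045∠-0.4° A.
Step 6 — Complex power: S = V·I* = 0.003615 - j0.5379 VA.
Step 7 — Real power: P = Re(S) = 0.003615 W.
Step 8 — Reactive power: Q = Im(S) = -0.5379 VAR.
Step 9 — Apparent power: |S| = 0.5379 VA.
Step 10 — Power factor: PF = P/|S| = 0.006721 (leading).

(a) P = 0.003615 W  (b) Q = -0.5379 VAR  (c) S = 0.5379 VA  (d) PF = 0.006721 (leading)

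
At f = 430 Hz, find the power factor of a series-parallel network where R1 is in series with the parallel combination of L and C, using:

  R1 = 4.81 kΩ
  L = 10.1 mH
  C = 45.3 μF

Step 1 — Angular frequency: ω = 2π·f = 2π·430 = 2702 rad/s.
Step 2 — Component impedances:
  R1: Z = R = 4810 Ω
  L: Z = jωL = j·2702·0.0101 = 0 + j27.29 Ω
  C: Z = 1/(jωC) = -j/(ω·C) = 0 - j8.171 Ω
Step 3 — Parallel branch: L || C = 1/(1/L + 1/C) = 0 - j11.66 Ω.
Step 4 — Series with R1: Z_total = R1 + (L || C) = 4810 - j11.66 Ω = 4810∠-0.1° Ω.
Step 5 — Power factor: PF = cos(φ) = Re(Z)/|Z| = 4810/4810 = 1.
Step 6 — Type: Im(Z) = -11.66 ⇒ leading (phase φ = -0.1°).

PF = 1 (leading, φ = -0.1°)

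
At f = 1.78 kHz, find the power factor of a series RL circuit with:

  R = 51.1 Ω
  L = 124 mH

Step 1 — Angular frequency: ω = 2π·f = 2π·1780 = 1.118e+04 rad/s.
Step 2 — Component impedances:
  R: Z = R = 51.1 Ω
  L: Z = jωL = j·1.118e+04·0.124 = 0 + j1387 Ω
Step 3 — Series combination: Z_total = R + L = 51.1 + j1387 Ω = 1388∠87.9° Ω.
Step 4 — Power factor: PF = cos(φ) = Re(Z)/|Z| = 51.1/1388 = 0.03682.
Step 5 — Type: Im(Z) = 1387 ⇒ lagging (phase φ = 87.9°).

PF = 0.03682 (lagging, φ = 87.9°)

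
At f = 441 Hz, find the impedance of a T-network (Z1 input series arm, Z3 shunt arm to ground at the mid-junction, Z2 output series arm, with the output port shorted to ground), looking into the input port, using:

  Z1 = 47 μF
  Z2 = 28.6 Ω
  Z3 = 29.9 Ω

Step 1 — Angular frequency: ω = 2π·f = 2π·441 = 2771 rad/s.
Step 2 — Component impedances:
  Z1: Z = 1/(jωC) = -j/(ω·C) = 0 - j7.679 Ω
  Z2: Z = R = 28.6 Ω
  Z3: Z = R = 29.9 Ω
Step 3 — With the output port shorted to ground, the output series arm Z2 runs from the junction to ground; the shunt arm Z3 also runs from the junction to ground. They appear in parallel: Z3 || Z2 = 14.62 Ω.
Step 4 — Series with input arm Z1: Z_in = Z1 + (Z3 || Z2) = 14.62 - j7.679 Ω = 16.51∠-27.7° Ω.

Z = 14.62 - j7.679 Ω = 16.51∠-27.7° Ω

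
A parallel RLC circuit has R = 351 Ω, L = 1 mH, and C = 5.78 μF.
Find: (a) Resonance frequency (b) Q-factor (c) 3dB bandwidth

Step 1 — Resonance: ω₀ = 1/√(LC) = 1/√(0.001·5.78e-06) = 1.315e+04 rad/s.
Step 2 — f₀ = ω₀/(2π) = 2093 Hz.
Step 3 — Parallel Q: Q = R/(ω₀L) = 351/(1.315e+04·0.001) = 26.69.
Step 4 — Bandwidth: Δω = ω₀/Q = 492.9 rad/s; BW = Δω/(2π) = 78.45 Hz.

(a) f₀ = 2093 Hz  (b) Q = 26.69  (c) BW = 78.45 Hz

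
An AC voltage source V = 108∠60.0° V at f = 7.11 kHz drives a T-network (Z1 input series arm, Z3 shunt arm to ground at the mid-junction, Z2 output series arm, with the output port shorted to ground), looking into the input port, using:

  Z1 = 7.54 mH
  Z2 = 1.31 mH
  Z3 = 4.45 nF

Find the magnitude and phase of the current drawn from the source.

Step 1 — Angular frequency: ω = 2π·f = 2π·7110 = 4.467e+04 rad/s.
Step 2 — Component impedances:
  Z1: Z = jωL = j·4.467e+04·0.00754 = 0 + j336.8 Ω
  Z2: Z = jωL = j·4.467e+04·0.00131 = 0 + j58.52 Ω
  Z3: Z = 1/(jωC) = -j/(ω·C) = 0 - j5030 Ω
Step 3 — With the output port shorted to ground, the output series arm Z2 runs from the junction to ground; the shunt arm Z3 also runs from the junction to ground. They appear in parallel: Z3 || Z2 = 0 + j59.21 Ω.
Step 4 — Series with input arm Z1: Z_in = Z1 + (Z3 || Z2) = 0 + j396 Ω = 396∠90.0° Ω.
Step 5 — Source phasor: V = 108∠60.0° V = 54 + j93.53 V.
Step 6 — Ohm's law: I = V / Z_total = (54 + j93.53) / (0 + j396) = 0.2362 - j0.1363 A.
Step 7 — Convert to polar: |I| = 0.2727 A, ∠I = -30.0°.

I = 0.2727∠-30.0° A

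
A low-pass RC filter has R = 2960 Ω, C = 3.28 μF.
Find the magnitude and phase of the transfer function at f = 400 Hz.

Step 1 — Angular frequency: ω = 2π·400 = 2513 rad/s.
Step 2 — Transfer function: H(jω) = 1/(1 + jωRC).
Step 3 — Denominator: 1 + jωRC = 1 + j·2513·2960·3.28e-06 = 1 + j24.4.
Step 4 — H = 0.001677 - j0.04091.
Step 5 — Magnitude: |H| = 0.04095 (-27.8 dB); phase: φ = -87.7°.

|H| = 0.04095 (-27.8 dB), φ = -87.7°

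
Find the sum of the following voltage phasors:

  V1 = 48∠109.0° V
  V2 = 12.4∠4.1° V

Step 1 — Convert each phasor to rectangular form:
  V1 = 48·(cos(109.0°) + j·sin(109.0°)) = -15.63 + j45.38 V
  V2 = 12.4·(cos(4.1°) + j·sin(4.1°)) = 12.37 + j0.8866 V
Step 2 — Sum components: V_total = -3.259 + j46.27 V.
Step 3 — Convert to polar: |V_total| = 46.39 V, ∠V_total = 94.0°.

V_total = 46.39∠94.0° V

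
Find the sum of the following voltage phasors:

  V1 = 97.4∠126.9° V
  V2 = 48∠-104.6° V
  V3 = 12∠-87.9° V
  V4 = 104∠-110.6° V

Step 1 — Convert each phasor to rectangular form:
  V1 = 97.4·(cos(126.9°) + j·sin(126.9°)) = -58.48 + j77.89 V
  V2 = 48·(cos(-104.6°) + j·sin(-104.6°)) = -12.1 - j46.45 V
  V3 = 12·(cos(-87.9°) + j·sin(-87.9°)) = 0.4397 - j11.99 V
  V4 = 104·(cos(-110.6°) + j·sin(-110.6°)) = -36.59 - j97.35 V
Step 2 — Sum components: V_total = -106.7 - j77.9 V.
Step 3 — Convert to polar: |V_total| = 132.1 V, ∠V_total = -143.9°.

V_total = 132.1∠-143.9° V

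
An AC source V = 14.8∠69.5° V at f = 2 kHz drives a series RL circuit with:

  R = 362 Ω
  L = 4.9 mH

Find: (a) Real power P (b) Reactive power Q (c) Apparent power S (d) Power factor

Step 1 — Angular frequency: ω = 2π·f = 2π·2000 = 1.257e+04 rad/s.
Step 2 — Component impedances:
  R: Z = R = 362 Ω
  L: Z = jωL = j·1.257e+04·0.0049 = 0 + j61.58 Ω
Step 3 — Series combination: Z_total = R + L = 362 + j61.58 Ω = 367.2∠9.7° Ω.
Step 4 — Source phasor: V = 14.8∠69.5° V = 5.183 + j13.86 V.
Step 5 — Current: I = V / Z = 0.02025 + j0.03485 A = 0.04031∠59.8° A.
Step 6 — Complex power: S = V·I* = 0.5881 + j0.1 VA.
Step 7 — Real power: P = Re(S) = 0.5881 W.
Step 8 — Reactive power: Q = Im(S) = 0.1 VAR.
Step 9 — Apparent power: |S| = 0.5965 VA.
Step 10 — Power factor: PF = P/|S| = 0.9858 (lagging).

(a) P = 0.5881 W  (b) Q = 0.1 VAR  (c) S = 0.5965 VA  (d) PF = 0.9858 (lagging)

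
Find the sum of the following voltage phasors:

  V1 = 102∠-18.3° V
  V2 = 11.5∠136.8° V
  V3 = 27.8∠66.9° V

Step 1 — Convert each phasor to rectangular form:
  V1 = 102·(cos(-18.3°) + j·sin(-18.3°)) = 96.84 - j32.03 V
  V2 = 11.5·(cos(136.8°) + j·sin(136.8°)) = -8.383 + j7.872 V
  V3 = 27.8·(cos(66.9°) + j·sin(66.9°)) = 10.91 + j25.57 V
Step 2 — Sum components: V_total = 99.37 + j1.416 V.
Step 3 — Convert to polar: |V_total| = 99.38 V, ∠V_total = 0.8°.

V_total = 99.38∠0.8° V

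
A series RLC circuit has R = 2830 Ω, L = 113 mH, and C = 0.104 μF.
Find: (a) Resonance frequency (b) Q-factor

Step 1 — Resonance condition Im(Z)=0 gives ω₀ = 1/√(LC).
Step 2 — ω₀ = 1/√(0.113·1.04e-07) = 9225 rad/s.
Step 3 — f₀ = ω₀/(2π) = 1468 Hz.
Step 4 — Series Q: Q = ω₀L/R = 9225·0.113/2830 = 0.3683.

(a) f₀ = 1468 Hz  (b) Q = 0.3683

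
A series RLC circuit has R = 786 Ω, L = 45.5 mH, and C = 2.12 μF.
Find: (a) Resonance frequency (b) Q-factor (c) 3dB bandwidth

Step 1 — Resonance condition Im(Z)=0 gives ω₀ = 1/√(LC).
Step 2 — ω₀ = 1/√(0.0455·2.12e-06) = 3220 rad/s.
Step 3 — f₀ = ω₀/(2π) = 512.4 Hz.
Step 4 — Series Q: Q = ω₀L/R = 3220·0.0455/786 = 0.1864.
Step 5 — 3dB bandwidth: Δω = ω₀/Q = 1.727e+04 rad/s; BW = Δω/(2π) = 2749 Hz.

(a) f₀ = 512.4 Hz  (b) Q = 0.1864  (c) BW = 2749 Hz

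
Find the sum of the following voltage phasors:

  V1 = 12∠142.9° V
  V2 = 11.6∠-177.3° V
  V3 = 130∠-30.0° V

Step 1 — Convert each phasor to rectangular form:
  V1 = 12·(cos(142.9°) + j·sin(142.9°)) = -9.571 + j7.238 V
  V2 = 11.6·(cos(-177.3°) + j·sin(-177.3°)) = -11.59 - j0.5464 V
  V3 = 130·(cos(-30.0°) + j·sin(-30.0°)) = 112.6 - j65 V
Step 2 — Sum components: V_total = 91.43 - j58.31 V.
Step 3 — Convert to polar: |V_total| = 108.4 V, ∠V_total = -32.5°.

V_total = 108.4∠-32.5° V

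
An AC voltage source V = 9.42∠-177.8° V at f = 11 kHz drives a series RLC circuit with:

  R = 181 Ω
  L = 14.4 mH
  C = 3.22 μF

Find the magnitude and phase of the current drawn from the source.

Step 1 — Angular frequency: ω = 2π·f = 2π·1.1e+04 = 6.912e+04 rad/s.
Step 2 — Component impedances:
  R: Z = R = 181 Ω
  L: Z = jωL = j·6.912e+04·0.0144 = 0 + j995.3 Ω
  C: Z = 1/(jωC) = -j/(ω·C) = 0 - j4.493 Ω
Step 3 — Series combination: Z_total = R + L + C = 181 + j990.8 Ω = 1007∠79.6° Ω.
Step 4 — Source phasor: V = 9.42∠-177.8° V = -9.413 - j0.3616 V.
Step 5 — Ohm's law: I = V / Z_total = (-9.413 - j0.3616) / (181 + j990.8) = -0.002033 + j0.009129 A.
Step 6 — Convert to polar: |I| = 0.009353 A, ∠I = 102.6°.

I = 0.009353∠102.6° A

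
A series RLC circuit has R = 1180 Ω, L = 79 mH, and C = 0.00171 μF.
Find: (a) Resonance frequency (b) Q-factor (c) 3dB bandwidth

Step 1 — Resonance: ω₀ = 1/√(LC) = 1/√(0.079·1.71e-09) = 8.604e+04 rad/s.
Step 2 — f₀ = ω₀/(2π) = 1.369e+04 Hz.
Step 3 — Series Q: Q = ω₀L/R = 8.604e+04·0.079/1180 = 5.76.
Step 4 — Bandwidth: Δω = ω₀/Q = 1.494e+04 rad/s; BW = Δω/(2π) = 2377 Hz.

(a) f₀ = 1.369e+04 Hz  (b) Q = 5.76  (c) BW = 2377 Hz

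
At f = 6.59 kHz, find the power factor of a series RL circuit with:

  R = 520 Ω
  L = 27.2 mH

Step 1 — Angular frequency: ω = 2π·f = 2π·6590 = 4.141e+04 rad/s.
Step 2 — Component impedances:
  R: Z = R = 520 Ω
  L: Z = jωL = j·4.141e+04·0.0272 = 0 + j1126 Ω
Step 3 — Series combination: Z_total = R + L = 520 + j1126 Ω = 1240∠65.2° Ω.
Step 4 — Power factor: PF = cos(φ) = Re(Z)/|Z| = 520/1240.5 = 0.4192.
Step 5 — Type: Im(Z) = 1126 ⇒ lagging (phase φ = 65.2°).

PF = 0.4192 (lagging, φ = 65.2°)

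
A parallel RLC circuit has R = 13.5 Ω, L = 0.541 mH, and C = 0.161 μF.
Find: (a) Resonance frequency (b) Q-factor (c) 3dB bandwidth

Step 1 — Resonance: ω₀ = 1/√(LC) = 1/√(0.000541·1.61e-07) = 1.071e+05 rad/s.
Step 2 — f₀ = ω₀/(2π) = 1.705e+04 Hz.
Step 3 — Parallel Q: Q = R/(ω₀L) = 13.5/(1.071e+05·0.000541) = 0.2329.
Step 4 — Bandwidth: Δω = ω₀/Q = 4.601e+05 rad/s; BW = Δω/(2π) = 7.323e+04 Hz.

(a) f₀ = 1.705e+04 Hz  (b) Q = 0.2329  (c) BW = 7.323e+04 Hz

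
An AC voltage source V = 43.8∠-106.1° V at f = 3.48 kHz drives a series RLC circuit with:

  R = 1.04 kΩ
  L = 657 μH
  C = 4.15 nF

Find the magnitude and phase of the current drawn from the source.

Step 1 — Angular frequency: ω = 2π·f = 2π·3480 = 2.187e+04 rad/s.
Step 2 — Component impedances:
  R: Z = R = 1040 Ω
  L: Z = jωL = j·2.187e+04·0.000657 = 0 + j14.37 Ω
  C: Z = 1/(jωC) = -j/(ω·C) = 0 - j1.102e+04 Ω
Step 3 — Series combination: Z_total = R + L + C = 1040 - j1.101e+04 Ω = 1.105e+04∠-84.6° Ω.
Step 4 — Source phasor: V = 43.8∠-106.1° V = -12.15 - j42.08 V.
Step 5 — Ohm's law: I = V / Z_total = (-12.15 - j42.08) / (1040 - j1.101e+04) = 0.003686 - j0.001452 A.
Step 6 — Convert to polar: |I| = 0.003962 A, ∠I = -21.5°.

I = 0.003962∠-21.5° A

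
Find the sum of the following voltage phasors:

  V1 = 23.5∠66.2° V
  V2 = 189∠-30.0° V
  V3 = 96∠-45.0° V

Step 1 — Convert each phasor to rectangular form:
  V1 = 23.5·(cos(66.2°) + j·sin(66.2°)) = 9.483 + j21.5 V
  V2 = 189·(cos(-30.0°) + j·sin(-30.0°)) = 163.7 - j94.5 V
  V3 = 96·(cos(-45.0°) + j·sin(-45.0°)) = 67.88 - j67.88 V
Step 2 — Sum components: V_total = 241 - j140.9 V.
Step 3 — Convert to polar: |V_total| = 279.2 V, ∠V_total = -30.3°.

V_total = 279.2∠-30.3° V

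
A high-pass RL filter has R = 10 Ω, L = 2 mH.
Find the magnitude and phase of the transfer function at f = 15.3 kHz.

Step 1 — Angular frequency: ω = 2π·1.53e+04 = 9.613e+04 rad/s.
Step 2 — Transfer function: H(jω) = jωL/(R + jωL).
Step 3 — Numerator jωL = j·192.3; denominator R + jωL = 10 + j192.3.
Step 4 — H = 0.9973 + j0.05187.
Step 5 — Magnitude: |H| = 0.9987 (-0.0 dB); phase: φ = 3.0°.

|H| = 0.9987 (-0.0 dB), φ = 3.0°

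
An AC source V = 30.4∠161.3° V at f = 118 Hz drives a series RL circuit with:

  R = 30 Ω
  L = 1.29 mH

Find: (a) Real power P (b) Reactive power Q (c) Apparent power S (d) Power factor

Step 1 — Angular frequency: ω = 2π·f = 2π·118 = 741.4 rad/s.
Step 2 — Component impedances:
  R: Z = R = 30 Ω
  L: Z = jωL = j·741.4·0.00129 = 0 + j0.9564 Ω
Step 3 — Series combination: Z_total = R + L = 30 + j0.9564 Ω = 30.02∠1.8° Ω.
Step 4 — Source phasor: V = 30.4∠161.3° V = -28.8 + j9.747 V.
Step 5 — Current: I = V / Z = -0.9485 + j0.3551 A = 1.013∠159.5° A.
Step 6 — Complex power: S = V·I* = 30.77 + j0.9811 VA.
Step 7 — Real power: P = Re(S) = 30.77 W.
Step 8 — Reactive power: Q = Im(S) = 0.9811 VAR.
Step 9 — Apparent power: |S| = 30.79 VA.
Step 10 — Power factor: PF = P/|S| = 0.9995 (lagging).

(a) P = 30.77 W  (b) Q = 0.9811 VAR  (c) S = 30.79 VA  (d) PF = 0.9995 (lagging)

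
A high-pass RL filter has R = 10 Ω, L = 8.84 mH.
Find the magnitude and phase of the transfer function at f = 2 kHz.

Step 1 — Angular frequency: ω = 2π·2000 = 1.257e+04 rad/s.
Step 2 — Transfer function: H(jω) = jωL/(R + jωL).
Step 3 — Numerator jωL = j·111.1; denominator R + jωL = 10 + j111.1.
Step 4 — H = 0.992 + j0.0893.
Step 5 — Magnitude: |H| = 0.996 (-0.0 dB); phase: φ = 5.1°.

|H| = 0.996 (-0.0 dB), φ = 5.1°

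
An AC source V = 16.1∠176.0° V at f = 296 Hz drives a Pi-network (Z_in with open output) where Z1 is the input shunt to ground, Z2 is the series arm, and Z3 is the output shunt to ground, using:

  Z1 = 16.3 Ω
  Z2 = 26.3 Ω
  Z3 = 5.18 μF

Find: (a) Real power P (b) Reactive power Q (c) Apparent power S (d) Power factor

Step 1 — Angular frequency: ω = 2π·f = 2π·296 = 1860 rad/s.
Step 2 — Component impedances:
  Z1: Z = R = 16.3 Ω
  Z2: Z = R = 26.3 Ω
  Z3: Z = 1/(jωC) = -j/(ω·C) = 0 - j103.8 Ω
Step 3 — With open output, the series arm Z2 and the output shunt Z3 appear in series to ground: Z2 + Z3 = 26.3 - j103.8 Ω.
Step 4 — Parallel with input shunt Z1: Z_in = Z1 || (Z2 + Z3) = 15.4 - j2.191 Ω = 15.56∠-8.1° Ω.
Step 5 — Source phasor: V = 16.1∠176.0° V = -16.06 + j1.123 V.
Step 6 — Current: I = V / Z = -1.032 - j0.07392 A = 1.035∠-175.9° A.
Step 7 — Complex power: S = V·I* = 16.5 - j2.347 VA.
Step 8 — Real power: P = Re(S) = 16.5 W.
Step 9 — Reactive power: Q = Im(S) = -2.347 VAR.
Step 10 — Apparent power: |S| = 16.66 VA.
Step 11 — Power factor: PF = P/|S| = 0.99 (leading).

(a) P = 16.5 W  (b) Q = -2.347 VAR  (c) S = 16.66 VA  (d) PF = 0.99 (leading)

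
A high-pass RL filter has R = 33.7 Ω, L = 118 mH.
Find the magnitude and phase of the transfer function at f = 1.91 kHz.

Step 1 — Angular frequency: ω = 2π·1910 = 1.2e+04 rad/s.
Step 2 — Transfer function: H(jω) = jωL/(R + jωL).
Step 3 — Numerator jωL = j·1416; denominator R + jωL = 33.7 + j1416.
Step 4 — H = 0.9994 + j0.02378.
Step 5 — Magnitude: |H| = 0.9997 (-0.0 dB); phase: φ = 1.4°.

|H| = 0.9997 (-0.0 dB), φ = 1.4°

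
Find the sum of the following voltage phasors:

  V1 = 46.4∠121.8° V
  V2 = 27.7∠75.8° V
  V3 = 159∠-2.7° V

Step 1 — Convert each phasor to rectangular form:
  V1 = 46.4·(cos(121.8°) + j·sin(121.8°)) = -24.45 + j39.44 V
  V2 = 27.7·(cos(75.8°) + j·sin(75.8°)) = 6.795 + j26.85 V
  V3 = 159·(cos(-2.7°) + j·sin(-2.7°)) = 158.8 - j7.49 V
Step 2 — Sum components: V_total = 141.2 + j58.8 V.
Step 3 — Convert to polar: |V_total| = 152.9 V, ∠V_total = 22.6°.

V_total = 152.9∠22.6° V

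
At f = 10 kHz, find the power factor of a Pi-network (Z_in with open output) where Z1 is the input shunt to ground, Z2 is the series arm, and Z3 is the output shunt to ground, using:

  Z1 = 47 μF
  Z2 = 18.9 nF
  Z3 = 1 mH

Step 1 — Angular frequency: ω = 2π·f = 2π·1e+04 = 6.283e+04 rad/s.
Step 2 — Component impedances:
  Z1: Z = 1/(jωC) = -j/(ω·C) = 0 - j0.3386 Ω
  Z2: Z = 1/(jωC) = -j/(ω·C) = 0 - j842.1 Ω
  Z3: Z = jωL = j·6.283e+04·0.001 = 0 + j62.83 Ω
Step 3 — With open output, the series arm Z2 and the output shunt Z3 appear in series to ground: Z2 + Z3 = 0 - j779.3 Ω.
Step 4 — Parallel with input shunt Z1: Z_in = Z1 || (Z2 + Z3) = 0 - j0.3385 Ω = 0.3385∠-90.0° Ω.
Step 5 — Power factor: PF = cos(φ) = Re(Z)/|Z| = 0/0.3385 = 0.
Step 6 — Type: Im(Z) = -0.3385 ⇒ leading (phase φ = -90.0°).

PF = 0 (leading, φ = -90.0°)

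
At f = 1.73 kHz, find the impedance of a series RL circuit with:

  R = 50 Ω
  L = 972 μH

Step 1 — Angular frequency: ω = 2π·f = 2π·1730 = 1.087e+04 rad/s.
Step 2 — Component impedances:
  R: Z = R = 50 Ω
  L: Z = jωL = j·1.087e+04·0.000972 = 0 + j10.57 Ω
Step 3 — Series combination: Z_total = R + L = 50 + j10.57 Ω = 51.1∠11.9° Ω.

Z = 50 + j10.57 Ω = 51.1∠11.9° Ω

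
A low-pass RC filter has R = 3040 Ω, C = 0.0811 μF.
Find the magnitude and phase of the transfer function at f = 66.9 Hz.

Step 1 — Angular frequency: ω = 2π·66.9 = 420.3 rad/s.
Step 2 — Transfer function: H(jω) = 1/(1 + jωRC).
Step 3 — Denominator: 1 + jωRC = 1 + j·420.3·3040·8.11e-08 = 1 + j0.1036.
Step 4 — H = 0.9894 - j0.1025.
Step 5 — Magnitude: |H| = 0.9947 (-0.0 dB); phase: φ = -5.9°.

|H| = 0.9947 (-0.0 dB), φ = -5.9°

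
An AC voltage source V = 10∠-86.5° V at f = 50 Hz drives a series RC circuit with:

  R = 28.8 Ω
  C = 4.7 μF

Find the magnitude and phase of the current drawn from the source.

Step 1 — Angular frequency: ω = 2π·f = 2π·50 = 314.2 rad/s.
Step 2 — Component impedances:
  R: Z = R = 28.8 Ω
  C: Z = 1/(jωC) = -j/(ω·C) = 0 - j677.3 Ω
Step 3 — Series combination: Z_total = R + C = 28.8 - j677.3 Ω = 677.9∠-87.6° Ω.
Step 4 — Source phasor: V = 10∠-86.5° V = 0.6105 - j9.981 V.
Step 5 — Ohm's law: I = V / Z_total = (0.6105 - j9.981) / (28.8 - j677.3) = 0.01475 + j0.0002742 A.
Step 6 — Convert to polar: |I| = 0.01475 A, ∠I = 1.1°.

I = 0.01475∠1.1° A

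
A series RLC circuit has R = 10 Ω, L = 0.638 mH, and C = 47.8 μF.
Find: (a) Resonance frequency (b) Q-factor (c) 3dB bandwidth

Step 1 — Resonance: ω₀ = 1/√(LC) = 1/√(0.000638·4.78e-05) = 5726 rad/s.
Step 2 — f₀ = ω₀/(2π) = 911.4 Hz.
Step 3 — Series Q: Q = ω₀L/R = 5726·0.000638/10 = 0.3653.
Step 4 — Bandwidth: Δω = ω₀/Q = 1.567e+04 rad/s; BW = Δω/(2π) = 2495 Hz.

(a) f₀ = 911.4 Hz  (b) Q = 0.3653  (c) BW = 2495 Hz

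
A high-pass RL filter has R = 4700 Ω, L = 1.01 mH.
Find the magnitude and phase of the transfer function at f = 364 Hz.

Step 1 — Angular frequency: ω = 2π·364 = 2287 rad/s.
Step 2 — Transfer function: H(jω) = jωL/(R + jωL).
Step 3 — Numerator jωL = j·2.31; denominator R + jωL = 4700 + j2.31.
Step 4 — H = 2.416e-07 + j0.0004915.
Step 5 — Magnitude: |H| = 0.0004915 (-66.2 dB); phase: φ = 90.0°.

|H| = 0.0004915 (-66.2 dB), φ = 90.0°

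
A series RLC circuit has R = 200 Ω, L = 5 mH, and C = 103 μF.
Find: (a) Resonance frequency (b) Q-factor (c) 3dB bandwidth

Step 1 — Resonance: ω₀ = 1/√(LC) = 1/√(0.005·0.000103) = 1393 rad/s.
Step 2 — f₀ = ω₀/(2π) = 221.8 Hz.
Step 3 — Series Q: Q = ω₀L/R = 1393·0.005/200 = 0.03484.
Step 4 — Bandwidth: Δω = ω₀/Q = 4e+04 rad/s; BW = Δω/(2π) = 6366 Hz.

(a) f₀ = 221.8 Hz  (b) Q = 0.03484  (c) BW = 6366 Hz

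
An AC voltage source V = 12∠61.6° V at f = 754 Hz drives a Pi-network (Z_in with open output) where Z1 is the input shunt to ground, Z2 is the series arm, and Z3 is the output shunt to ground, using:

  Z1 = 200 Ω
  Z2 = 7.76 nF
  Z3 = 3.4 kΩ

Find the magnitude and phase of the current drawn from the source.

Step 1 — Angular frequency: ω = 2π·f = 2π·754 = 4738 rad/s.
Step 2 — Component impedances:
  Z1: Z = R = 200 Ω
  Z2: Z = 1/(jωC) = -j/(ω·C) = 0 - j2.72e+04 Ω
  Z3: Z = R = 3400 Ω
Step 3 — With open output, the series arm Z2 and the output shunt Z3 appear in series to ground: Z2 + Z3 = 3400 - j2.72e+04 Ω.
Step 4 — Parallel with input shunt Z1: Z_in = Z1 || (Z2 + Z3) = 199.8 - j1.445 Ω = 199.8∠-0.4° Ω.
Step 5 — Source phasor: V = 12∠61.6° V = 5.707 + j10.56 V.
Step 6 — Ohm's law: I = V / Z_total = (5.707 + j10.56) / (199.8 - j1.445) = 0.02818 + j0.05303 A.
Step 7 — Convert to polar: |I| = 0.06006 A, ∠I = 62.0°.

I = 0.06006∠62.0° A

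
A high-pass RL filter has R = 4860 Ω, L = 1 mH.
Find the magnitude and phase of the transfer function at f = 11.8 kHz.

Step 1 — Angular frequency: ω = 2π·1.18e+04 = 7.414e+04 rad/s.
Step 2 — Transfer function: H(jω) = jωL/(R + jωL).
Step 3 — Numerator jωL = j·74.14; denominator R + jωL = 4860 + j74.14.
Step 4 — H = 0.0002327 + j0.01525.
Step 5 — Magnitude: |H| = 0.01525 (-36.3 dB); phase: φ = 89.1°.

|H| = 0.01525 (-36.3 dB), φ = 89.1°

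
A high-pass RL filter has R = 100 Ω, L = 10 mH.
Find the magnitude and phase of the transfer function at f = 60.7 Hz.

Step 1 — Angular frequency: ω = 2π·60.7 = 381.4 rad/s.
Step 2 — Transfer function: H(jω) = jωL/(R + jωL).
Step 3 — Numerator jωL = j·3.814; denominator R + jωL = 100 + j3.814.
Step 4 — H = 0.001452 + j0.03808.
Step 5 — Magnitude: |H| = 0.03811 (-28.4 dB); phase: φ = 87.8°.

|H| = 0.03811 (-28.4 dB), φ = 87.8°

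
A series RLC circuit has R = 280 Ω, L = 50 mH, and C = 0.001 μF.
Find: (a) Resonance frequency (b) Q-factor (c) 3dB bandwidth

Step 1 — Resonance: ω₀ = 1/√(LC) = 1/√(0.05·1e-09) = 1.414e+05 rad/s.
Step 2 — f₀ = ω₀/(2π) = 2.251e+04 Hz.
Step 3 — Series Q: Q = ω₀L/R = 1.414e+05·0.05/280 = 25.25.
Step 4 — Bandwidth: Δω = ω₀/Q = 5600 rad/s; BW = Δω/(2π) = 891.3 Hz.

(a) f₀ = 2.251e+04 Hz  (b) Q = 25.25  (c) BW = 891.3 Hz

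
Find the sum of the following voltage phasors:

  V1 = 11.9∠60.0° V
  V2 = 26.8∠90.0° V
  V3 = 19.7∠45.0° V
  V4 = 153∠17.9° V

Step 1 — Convert each phasor to rectangular form:
  V1 = 11.9·(cos(60.0°) + j·sin(60.0°)) = 5.95 + j10.31 V
  V2 = 26.8·(cos(90.0°) + j·sin(90.0°)) = 0 + j26.8 V
  V3 = 19.7·(cos(45.0°) + j·sin(45.0°)) = 13.93 + j13.93 V
  V4 = 153·(cos(17.9°) + j·sin(17.9°)) = 145.6 + j47.03 V
Step 2 — Sum components: V_total = 165.5 + j98.06 V.
Step 3 — Convert to polar: |V_total| = 192.3 V, ∠V_total = 30.7°.

V_total = 192.3∠30.7° V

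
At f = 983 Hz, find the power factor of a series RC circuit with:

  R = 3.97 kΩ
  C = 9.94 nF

Step 1 — Angular frequency: ω = 2π·f = 2π·983 = 6176 rad/s.
Step 2 — Component impedances:
  R: Z = R = 3970 Ω
  C: Z = 1/(jωC) = -j/(ω·C) = 0 - j1.629e+04 Ω
Step 3 — Series combination: Z_total = R + C = 3970 - j1.629e+04 Ω = 1.677e+04∠-76.3° Ω.
Step 4 — Power factor: PF = cos(φ) = Re(Z)/|Z| = 3970/16765 = 0.2368.
Step 5 — Type: Im(Z) = -1.629e+04 ⇒ leading (phase φ = -76.3°).

PF = 0.2368 (leading, φ = -76.3°)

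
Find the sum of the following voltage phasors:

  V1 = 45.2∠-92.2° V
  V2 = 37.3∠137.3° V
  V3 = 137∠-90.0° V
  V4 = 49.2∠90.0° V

Step 1 — Convert each phasor to rectangular form:
  V1 = 45.2·(cos(-92.2°) + j·sin(-92.2°)) = -1.735 - j45.17 V
  V2 = 37.3·(cos(137.3°) + j·sin(137.3°)) = -27.41 + j25.3 V
  V3 = 137·(cos(-90.0°) + j·sin(-90.0°)) = 0 - j137 V
  V4 = 49.2·(cos(90.0°) + j·sin(90.0°)) = 0 + j49.2 V
Step 2 — Sum components: V_total = -29.15 - j107.7 V.
Step 3 — Convert to polar: |V_total| = 111.5 V, ∠V_total = -105.1°.

V_total = 111.5∠-105.1° V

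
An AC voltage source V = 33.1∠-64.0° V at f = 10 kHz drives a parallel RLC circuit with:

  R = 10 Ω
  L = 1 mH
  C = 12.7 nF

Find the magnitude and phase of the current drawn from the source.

Step 1 — Angular frequency: ω = 2π·f = 2π·1e+04 = 6.283e+04 rad/s.
Step 2 — Component impedances:
  R: Z = R = 10 Ω
  L: Z = jωL = j·6.283e+04·0.001 = 0 + j62.83 Ω
  C: Z = 1/(jωC) = -j/(ω·C) = 0 - j1253 Ω
Step 3 — Parallel combination: 1/Z_total = 1/R + 1/L + 1/C; Z_total = 9.777 + j1.478 Ω = 9.888∠8.6° Ω.
Step 4 — Source phasor: V = 33.1∠-64.0° V = 14.51 - j29.75 V.
Step 5 — Ohm's law: I = V / Z_total = (14.51 - j29.75) / (9.777 + j1.478) = 1.001 - j3.194 A.
Step 6 — Convert to polar: |I| = 3.348 A, ∠I = -72.6°.

I = 3.348∠-72.6° A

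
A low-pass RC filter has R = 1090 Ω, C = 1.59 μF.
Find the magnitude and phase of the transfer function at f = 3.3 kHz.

Step 1 — Angular frequency: ω = 2π·3300 = 2.073e+04 rad/s.
Step 2 — Transfer function: H(jω) = 1/(1 + jωRC).
Step 3 — Denominator: 1 + jωRC = 1 + j·2.073e+04·1090·1.59e-06 = 1 + j35.93.
Step 4 — H = 0.0007738 - j0.02781.
Step 5 — Magnitude: |H| = 0.02782 (-31.1 dB); phase: φ = -88.4°.

|H| = 0.02782 (-31.1 dB), φ = -88.4°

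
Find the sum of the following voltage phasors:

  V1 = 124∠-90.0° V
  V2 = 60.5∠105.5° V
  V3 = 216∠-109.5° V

Step 1 — Convert each phasor to rectangular form:
  V1 = 124·(cos(-90.0°) + j·sin(-90.0°)) = 0 - j124 V
  V2 = 60.5·(cos(105.5°) + j·sin(105.5°)) = -16.17 + j58.3 V
  V3 = 216·(cos(-109.5°) + j·sin(-109.5°)) = -72.1 - j203.6 V
Step 2 — Sum components: V_total = -88.27 - j269.3 V.
Step 3 — Convert to polar: |V_total| = 283.4 V, ∠V_total = -108.1°.

V_total = 283.4∠-108.1° V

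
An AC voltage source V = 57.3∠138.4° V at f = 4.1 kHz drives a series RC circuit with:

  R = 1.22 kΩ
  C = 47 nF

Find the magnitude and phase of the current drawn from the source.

Step 1 — Angular frequency: ω = 2π·f = 2π·4100 = 2.576e+04 rad/s.
Step 2 — Component impedances:
  R: Z = R = 1220 Ω
  C: Z = 1/(jωC) = -j/(ω·C) = 0 - j825.9 Ω
Step 3 — Series combination: Z_total = R + C = 1220 - j825.9 Ω = 1473∠-34.1° Ω.
Step 4 — Source phasor: V = 57.3∠138.4° V = -42.85 + j38.04 V.
Step 5 — Ohm's law: I = V / Z_total = (-42.85 + j38.04) / (1220 - j825.9) = -0.03856 + j0.005078 A.
Step 6 — Convert to polar: |I| = 0.03889 A, ∠I = 172.5°.

I = 0.03889∠172.5° A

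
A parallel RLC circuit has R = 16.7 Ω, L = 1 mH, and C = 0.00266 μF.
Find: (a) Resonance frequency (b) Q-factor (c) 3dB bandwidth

Step 1 — Resonance: ω₀ = 1/√(LC) = 1/√(0.001·2.66e-09) = 6.131e+05 rad/s.
Step 2 — f₀ = ω₀/(2π) = 9.758e+04 Hz.
Step 3 — Parallel Q: Q = R/(ω₀L) = 16.7/(6.131e+05·0.001) = 0.02724.
Step 4 — Bandwidth: Δω = ω₀/Q = 2.251e+07 rad/s; BW = Δω/(2π) = 3.583e+06 Hz.

(a) f₀ = 9.758e+04 Hz  (b) Q = 0.02724  (c) BW = 3.583e+06 Hz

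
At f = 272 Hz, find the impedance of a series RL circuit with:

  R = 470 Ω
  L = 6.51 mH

Step 1 — Angular frequency: ω = 2π·f = 2π·272 = 1709 rad/s.
Step 2 — Component impedances:
  R: Z = R = 470 Ω
  L: Z = jωL = j·1709·0.00651 = 0 + j11.13 Ω
Step 3 — Series combination: Z_total = R + L = 470 + j11.13 Ω = 470.1∠1.4° Ω.

Z = 470 + j11.13 Ω = 470.1∠1.4° Ω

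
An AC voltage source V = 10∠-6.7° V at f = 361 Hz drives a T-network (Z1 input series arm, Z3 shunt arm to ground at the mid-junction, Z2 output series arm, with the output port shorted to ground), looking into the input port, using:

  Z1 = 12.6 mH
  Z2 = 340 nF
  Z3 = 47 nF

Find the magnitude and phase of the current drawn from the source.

Step 1 — Angular frequency: ω = 2π·f = 2π·361 = 2268 rad/s.
Step 2 — Component impedances:
  Z1: Z = jωL = j·2268·0.0126 = 0 + j28.58 Ω
  Z2: Z = 1/(jωC) = -j/(ω·C) = 0 - j1297 Ω
  Z3: Z = 1/(jωC) = -j/(ω·C) = 0 - j9380 Ω
Step 3 — With the output port shorted to ground, the output series arm Z2 runs from the junction to ground; the shunt arm Z3 also runs from the junction to ground. They appear in parallel: Z3 || Z2 = 0 - j1139 Ω.
Step 4 — Series with input arm Z1: Z_in = Z1 + (Z3 || Z2) = 0 - j1111 Ω = 1111∠-90.0° Ω.
Step 5 — Source phasor: V = 10∠-6.7° V = 9.932 - j1.167 V.
Step 6 — Ohm's law: I = V / Z_total = (9.932 - j1.167) / (0 - j1111) = 0.00105 + j0.008942 A.
Step 7 — Convert to polar: |I| = 0.009004 A, ∠I = 83.3°.

I = 0.009004∠83.3° A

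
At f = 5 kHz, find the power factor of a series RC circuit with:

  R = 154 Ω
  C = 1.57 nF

Step 1 — Angular frequency: ω = 2π·f = 2π·5000 = 3.142e+04 rad/s.
Step 2 — Component impedances:
  R: Z = R = 154 Ω
  C: Z = 1/(jωC) = -j/(ω·C) = 0 - j2.027e+04 Ω
Step 3 — Series combination: Z_total = R + C = 154 - j2.027e+04 Ω = 2.028e+04∠-89.6° Ω.
Step 4 — Power factor: PF = cos(φ) = Re(Z)/|Z| = 154/20275 = 0.007596.
Step 5 — Type: Im(Z) = -2.027e+04 ⇒ leading (phase φ = -89.6°).

PF = 0.007596 (leading, φ = -89.6°)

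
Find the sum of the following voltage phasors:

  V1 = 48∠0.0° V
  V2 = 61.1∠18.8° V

Step 1 — Convert each phasor to rectangular form:
  V1 = 48·(cos(0.0°) + j·sin(0.0°)) = 48 V
  V2 = 61.1·(cos(18.8°) + j·sin(18.8°)) = 57.84 + j19.69 V
Step 2 — Sum components: V_total = 105.8 + j19.69 V.
Step 3 — Convert to polar: |V_total| = 107.7 V, ∠V_total = 10.5°.

V_total = 107.7∠10.5° V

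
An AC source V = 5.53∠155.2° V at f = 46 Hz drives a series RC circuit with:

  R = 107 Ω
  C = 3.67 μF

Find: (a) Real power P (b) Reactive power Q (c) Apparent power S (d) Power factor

Step 1 — Angular frequency: ω = 2π·f = 2π·46 = 289 rad/s.
Step 2 — Component impedances:
  R: Z = R = 107 Ω
  C: Z = 1/(jωC) = -j/(ω·C) = 0 - j942.7 Ω
Step 3 — Series combination: Z_total = R + C = 107 - j942.7 Ω = 948.8∠-83.5° Ω.
Step 4 — Source phasor: V = 5.53∠155.2° V = -5.02 + j2.32 V.
Step 5 — Current: I = V / Z = -0.003026 - j0.004981 A = 0.005828∠-121.3° A.
Step 6 — Complex power: S = V·I* = 0.003635 - j0.03203 VA.
Step 7 — Real power: P = Re(S) = 0.003635 W.
Step 8 — Reactive power: Q = Im(S) = -0.03203 VAR.
Step 9 — Apparent power: |S| = 0.03223 VA.
Step 10 — Power factor: PF = P/|S| = 0.1128 (leading).

(a) P = 0.003635 W  (b) Q = -0.03203 VAR  (c) S = 0.03223 VA  (d) PF = 0.1128 (leading)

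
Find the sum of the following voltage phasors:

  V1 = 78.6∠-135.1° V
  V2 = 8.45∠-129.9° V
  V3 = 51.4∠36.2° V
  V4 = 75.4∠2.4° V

Step 1 — Convert each phasor to rectangular form:
  V1 = 78.6·(cos(-135.1°) + j·sin(-135.1°)) = -55.68 - j55.48 V
  V2 = 8.45·(cos(-129.9°) + j·sin(-129.9°)) = -5.42 - j6.483 V
  V3 = 51.4·(cos(36.2°) + j·sin(36.2°)) = 41.48 + j30.36 V
  V4 = 75.4·(cos(2.4°) + j·sin(2.4°)) = 75.33 + j3.157 V
Step 2 — Sum components: V_total = 55.72 - j28.45 V.
Step 3 — Convert to polar: |V_total| = 62.56 V, ∠V_total = -27.0°.

V_total = 62.56∠-27.0° V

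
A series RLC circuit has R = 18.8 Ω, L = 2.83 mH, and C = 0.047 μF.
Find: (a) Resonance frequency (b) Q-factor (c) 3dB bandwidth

Step 1 — Resonance: ω₀ = 1/√(LC) = 1/√(0.00283·4.7e-08) = 8.671e+04 rad/s.
Step 2 — f₀ = ω₀/(2π) = 1.38e+04 Hz.
Step 3 — Series Q: Q = ω₀L/R = 8.671e+04·0.00283/18.8 = 13.05.
Step 4 — Bandwidth: Δω = ω₀/Q = 6643 rad/s; BW = Δω/(2π) = 1057 Hz.

(a) f₀ = 1.38e+04 Hz  (b) Q = 13.05  (c) BW = 1057 Hz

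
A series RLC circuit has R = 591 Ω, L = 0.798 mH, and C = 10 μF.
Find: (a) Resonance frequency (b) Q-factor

Step 1 — Resonance condition Im(Z)=0 gives ω₀ = 1/√(LC).
Step 2 — ω₀ = 1/√(0.000798·1e-05) = 1.119e+04 rad/s.
Step 3 — f₀ = ω₀/(2π) = 1782 Hz.
Step 4 — Series Q: Q = ω₀L/R = 1.119e+04·0.000798/591 = 0.01512.

(a) f₀ = 1782 Hz  (b) Q = 0.01512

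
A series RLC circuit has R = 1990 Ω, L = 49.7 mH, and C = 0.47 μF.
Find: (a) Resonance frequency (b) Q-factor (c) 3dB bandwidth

Step 1 — Resonance: ω₀ = 1/√(LC) = 1/√(0.0497·4.7e-07) = 6543 rad/s.
Step 2 — f₀ = ω₀/(2π) = 1041 Hz.
Step 3 — Series Q: Q = ω₀L/R = 6543·0.0497/1990 = 0.1634.
Step 4 — Bandwidth: Δω = ω₀/Q = 4.004e+04 rad/s; BW = Δω/(2π) = 6373 Hz.

(a) f₀ = 1041 Hz  (b) Q = 0.1634  (c) BW = 6373 Hz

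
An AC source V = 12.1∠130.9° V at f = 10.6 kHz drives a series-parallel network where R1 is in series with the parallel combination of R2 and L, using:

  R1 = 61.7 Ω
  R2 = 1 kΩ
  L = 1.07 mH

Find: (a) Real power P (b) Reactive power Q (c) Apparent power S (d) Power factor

Step 1 — Angular frequency: ω = 2π·f = 2π·1.06e+04 = 6.66e+04 rad/s.
Step 2 — Component impedances:
  R1: Z = R = 61.7 Ω
  R2: Z = R = 1000 Ω
  L: Z = jωL = j·6.66e+04·0.00107 = 0 + j71.26 Ω
Step 3 — Parallel branch: R2 || L = 1/(1/R2 + 1/L) = 5.053 + j70.9 Ω.
Step 4 — Series with R1: Z_total = R1 + (R2 || L) = 66.75 + j70.9 Ω = 97.38∠46.7° Ω.
Step 5 — Source phasor: V = 12.1∠130.9° V = -7.922 + j9.146 V.
Step 6 — Current: I = V / Z = 0.01262 + j0.1236 A = 0.1243∠84.2° A.
Step 7 — Complex power: S = V·I* = 1.031 + j1.095 VA.
Step 8 — Real power: P = Re(S) = 1.031 W.
Step 9 — Reactive power: Q = Im(S) = 1.095 VAR.
Step 10 — Apparent power: |S| = 1.503 VA.
Step 11 — Power factor: PF = P/|S| = 0.6855 (lagging).

(a) P = 1.031 W  (b) Q = 1.095 VAR  (c) S = 1.503 VA  (d) PF = 0.6855 (lagging)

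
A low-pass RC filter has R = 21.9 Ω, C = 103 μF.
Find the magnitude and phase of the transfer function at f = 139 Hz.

Step 1 — Angular frequency: ω = 2π·139 = 873.4 rad/s.
Step 2 — Transfer function: H(jω) = 1/(1 + jωRC).
Step 3 — Denominator: 1 + jωRC = 1 + j·873.4·21.9·0.000103 = 1 + j1.97.
Step 4 — H = 0.2049 - j0.4036.
Step 5 — Magnitude: |H| = 0.4526 (-6.9 dB); phase: φ = -63.1°.

|H| = 0.4526 (-6.9 dB), φ = -63.1°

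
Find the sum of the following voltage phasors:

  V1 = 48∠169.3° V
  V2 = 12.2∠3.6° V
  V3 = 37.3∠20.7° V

Step 1 — Convert each phasor to rectangular form:
  V1 = 48·(cos(169.3°) + j·sin(169.3°)) = -47.17 + j8.912 V
  V2 = 12.2·(cos(3.6°) + j·sin(3.6°)) = 12.18 + j0.766 V
  V3 = 37.3·(cos(20.7°) + j·sin(20.7°)) = 34.89 + j13.18 V
Step 2 — Sum components: V_total = -0.09743 + j22.86 V.
Step 3 — Convert to polar: |V_total| = 22.86 V, ∠V_total = 90.2°.

V_total = 22.86∠90.2° V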